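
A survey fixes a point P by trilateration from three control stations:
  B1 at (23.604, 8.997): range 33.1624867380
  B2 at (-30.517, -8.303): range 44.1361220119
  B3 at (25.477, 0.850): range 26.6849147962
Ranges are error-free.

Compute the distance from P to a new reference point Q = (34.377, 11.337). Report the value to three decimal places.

40.335

eq1: (x − 23.604)² + (y − 8.997)² = 33.1624867380²
eq2: (x + 30.517)² + (y + 8.303)² = 44.1361220119²
eq3: (x − 25.477)² + (y − 0.850)² = 26.6849147962²
eq2−eq3, eq2−eq1 (x²,y² cancel):
  111.988·x + 18.306·y = 885.485520
  108.242·x + 34.600·y = 486.114467
det = 111.988·34.600 − 18.306·108.242 = 1893.306748
x = (885.485520·34.600 − 18.306·486.114467) / 1893.306748 = 11.482021
y = (111.988·486.114467 − 885.485520·108.242) / 1893.306748 = -21.870591
|P − Q| = √((11.482021 − 34.377)² + (-21.870591 − 11.337)²) = 40.335148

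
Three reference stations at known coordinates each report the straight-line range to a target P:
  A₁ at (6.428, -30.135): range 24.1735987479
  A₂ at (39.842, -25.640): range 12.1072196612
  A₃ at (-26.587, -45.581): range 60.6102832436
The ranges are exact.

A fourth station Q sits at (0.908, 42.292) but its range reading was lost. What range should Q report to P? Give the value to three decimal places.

68.975

eq1: (x − 6.428)² + (y + 30.135)² = 24.1735987479²
eq2: (x − 39.842)² + (y + 25.640)² = 12.1072196612²
eq3: (x + 26.587)² + (y + 45.581)² = 60.6102832436²
eq2−eq1, eq2−eq3 (x²,y² cancel):
  -66.828·x − 8.990·y = -1733.135263
  -132.858·x − 39.882·y = -2987.320101
det = -66.828·-39.882 − -8.990·-132.858 = 1470.840876
x = (-1733.135263·-39.882 − -8.990·-2987.320101) / 1470.840876 = 28.735191
y = (-66.828·-2987.320101 − -1733.135263·-132.858) / 1470.840876 = -20.820918
|P − Q| = √((28.735191 − 0.908)² + (-20.820918 − 42.292)²) = 68.975307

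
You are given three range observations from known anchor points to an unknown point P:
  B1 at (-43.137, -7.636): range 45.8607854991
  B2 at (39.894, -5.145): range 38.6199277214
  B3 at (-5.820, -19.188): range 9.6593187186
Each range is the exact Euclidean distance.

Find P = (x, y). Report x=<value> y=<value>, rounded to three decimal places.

x=2.289 y=-13.939

eq1: (x + 43.137)² + (y + 7.636)² = 45.8607854991²
eq2: (x − 39.894)² + (y + 5.145)² = 38.6199277214²
eq3: (x + 5.820)² + (y + 19.188)² = 9.6593187186²
eq2−eq1, eq2−eq3 (x²,y² cancel):
  -166.062·x − 4.982·y = -310.605825
  -91.428·x − 28.086·y = 182.245862
det = -166.062·-28.086 − -4.982·-91.428 = 4208.523036
x = (-310.605825·-28.086 − -4.982·182.245862) / 4208.523036 = 2.288600
y = (-166.062·182.245862 − -310.605825·-91.428) / 4208.523036 = -13.938900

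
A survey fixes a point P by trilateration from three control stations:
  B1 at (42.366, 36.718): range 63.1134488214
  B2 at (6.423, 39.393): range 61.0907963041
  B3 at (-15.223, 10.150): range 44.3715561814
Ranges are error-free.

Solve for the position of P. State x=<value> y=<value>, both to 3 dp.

x=16.515 y=-20.858

eq1: (x − 42.366)² + (y − 36.718)² = 63.1134488214²
eq2: (x − 6.423)² + (y − 39.393)² = 61.0907963041²
eq3: (x + 15.223)² + (y − 10.150)² = 44.3715561814²
eq3−eq2, eq3−eq1 (x²,y² cancel):
  43.292·x + 58.486·y = -504.949246
  115.178·x + 53.136·y = 793.854827
det = 43.292·53.136 − 58.486·115.178 = -4435.936796
x = (-504.949246·53.136 − 58.486·793.854827) / -4435.936796 = 16.515198
y = (43.292·793.854827 − -504.949246·115.178) / -4435.936796 = -20.858414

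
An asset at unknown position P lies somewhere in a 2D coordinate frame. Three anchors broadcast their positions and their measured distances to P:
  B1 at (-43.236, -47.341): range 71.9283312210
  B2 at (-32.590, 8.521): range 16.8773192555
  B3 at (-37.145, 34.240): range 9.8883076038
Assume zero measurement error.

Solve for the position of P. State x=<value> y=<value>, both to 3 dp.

x=-38.266 y=24.415

eq1: (x + 43.236)² + (y + 47.341)² = 71.9283312210²
eq2: (x + 32.590)² + (y − 8.521)² = 16.8773192555²
eq3: (x + 37.145)² + (y − 34.240)² = 9.8883076038²
eq1−eq3, eq1−eq2 (x²,y² cancel):
  12.182·x + 163.162·y = 3517.512853
  21.292·x + 111.724·y = 1913.034491
det = 12.182·111.724 − 163.162·21.292 = -2113.023536
x = (3517.512853·111.724 − 163.162·1913.034491) / -2113.023536 = -38.265581
y = (12.182·1913.034491 − 3517.512853·21.292) / -2113.023536 = 24.415392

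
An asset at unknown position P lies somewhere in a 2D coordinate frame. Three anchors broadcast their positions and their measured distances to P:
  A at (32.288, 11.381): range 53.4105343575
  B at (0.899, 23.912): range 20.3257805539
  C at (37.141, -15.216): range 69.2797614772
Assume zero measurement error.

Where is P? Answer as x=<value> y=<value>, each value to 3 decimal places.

x=-19.407 y=24.809

eq1: (x − 32.288)² + (y − 11.381)² = 53.4105343575²
eq2: (x − 0.899)² + (y − 23.912)² = 20.3257805539²
eq3: (x − 37.141)² + (y + 15.216)² = 69.2797614772²
eq2−eq3, eq2−eq1 (x²,y² cancel):
  72.484·x − 78.256·y = -3348.159403
  62.778·x − 25.062·y = -1840.097665
det = 72.484·-25.062 − -78.256·62.778 = 3096.161160
x = (-3348.159403·-25.062 − -78.256·-1840.097665) / 3096.161160 = -19.406972
y = (72.484·-1840.097665 − -3348.159403·62.778) / 3096.161160 = 24.809145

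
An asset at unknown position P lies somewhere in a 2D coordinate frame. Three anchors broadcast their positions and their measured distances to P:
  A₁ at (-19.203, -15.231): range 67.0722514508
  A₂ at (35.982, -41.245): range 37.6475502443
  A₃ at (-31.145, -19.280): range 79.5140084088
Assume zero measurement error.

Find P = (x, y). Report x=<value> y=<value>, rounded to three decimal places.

eq1: (x + 19.203)² + (y + 15.231)² = 67.0722514508²
eq2: (x − 35.982)² + (y + 41.245)² = 37.6475502443²
eq3: (x + 31.145)² + (y + 19.280)² = 79.5140084088²
eq3−eq2, eq3−eq1 (x²,y² cancel):
  134.254·x − 43.930·y = 6559.264418
  23.884·x + 8.098·y = 1082.799764
det = 134.254·8.098 − -43.930·23.884 = 2136.413012
x = (6559.264418·8.098 − -43.930·1082.799764) / 2136.413012 = 47.127740
y = (134.254·1082.799764 − 6559.264418·23.884) / 2136.413012 = -5.285154

x=47.128 y=-5.285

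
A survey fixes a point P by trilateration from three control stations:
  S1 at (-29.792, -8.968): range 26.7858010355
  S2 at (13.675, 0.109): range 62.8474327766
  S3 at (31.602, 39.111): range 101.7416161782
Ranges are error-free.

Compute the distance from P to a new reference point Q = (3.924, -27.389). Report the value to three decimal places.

43.489

eq1: (x + 29.792)² + (y + 8.968)² = 26.7858010355²
eq2: (x − 13.675)² + (y − 0.109)² = 62.8474327766²
eq3: (x − 31.602)² + (y − 39.111)² = 101.7416161782²
eq3−eq1, eq3−eq2 (x²,y² cancel):
  -122.788·x − 96.158·y = 8073.508888
  -35.854·x − 78.004·y = 4060.217437
det = -122.788·-78.004 − -96.158·-35.854 = 6130.306220
x = (8073.508888·-78.004 − -96.158·4060.217437) / 6130.306220 = -39.042682
y = (-122.788·4060.217437 − 8073.508888·-35.854) / 6130.306220 = -34.105701
|P − Q| = √((-39.042682 − 3.924)² + (-34.105701 − -27.389)²) = 43.488503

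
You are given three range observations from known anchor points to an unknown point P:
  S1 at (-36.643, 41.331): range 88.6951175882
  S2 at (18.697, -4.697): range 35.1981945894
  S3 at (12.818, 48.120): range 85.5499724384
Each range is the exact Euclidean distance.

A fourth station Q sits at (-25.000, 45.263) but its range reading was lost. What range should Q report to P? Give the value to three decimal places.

87.567

eq1: (x + 36.643)² + (y − 41.331)² = 88.6951175882²
eq2: (x − 18.697)² + (y + 4.697)² = 35.1981945894²
eq3: (x − 12.818)² + (y − 48.120)² = 85.5499724384²
eq2−eq3, eq2−eq1 (x²,y² cancel):
  -11.758·x + 105.634·y = -3971.688976
  -110.680·x + 92.056·y = -3948.589590
det = -11.758·92.056 − 105.634·-110.680 = 10609.176672
x = (-3971.688976·92.056 − 105.634·-3948.589590) / 10609.176672 = 4.853111
y = (-11.758·-3948.589590 − -3971.688976·-110.680) / 10609.176672 = -37.058391
|P − Q| = √((4.853111 − -25.000)² + (-37.058391 − 45.263)²) = 87.567230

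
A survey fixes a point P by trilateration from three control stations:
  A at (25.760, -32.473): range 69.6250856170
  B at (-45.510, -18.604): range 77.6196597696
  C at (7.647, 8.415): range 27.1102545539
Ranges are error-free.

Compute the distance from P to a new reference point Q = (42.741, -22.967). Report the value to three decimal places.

eq1: (x − 25.760)² + (y + 32.473)² = 69.6250856170²
eq2: (x + 45.510)² + (y + 18.604)² = 77.6196597696²
eq3: (x − 7.647)² + (y − 8.415)² = 27.1102545539²
eq2−eq3, eq2−eq1 (x²,y² cancel):
  106.314·x + 54.038·y = 3001.865599
  142.540·x − 27.738·y = 477.963449
det = 106.314·-27.738 − 54.038·142.540 = -10651.514252
x = (3001.865599·-27.738 − 54.038·477.963449) / -10651.514252 = 10.242106
y = (106.314·477.963449 − 3001.865599·142.540) / -10651.514252 = 35.400762
|P − Q| = √((10.242106 − 42.741)² + (35.400762 − -22.967)²) = 66.805492

66.805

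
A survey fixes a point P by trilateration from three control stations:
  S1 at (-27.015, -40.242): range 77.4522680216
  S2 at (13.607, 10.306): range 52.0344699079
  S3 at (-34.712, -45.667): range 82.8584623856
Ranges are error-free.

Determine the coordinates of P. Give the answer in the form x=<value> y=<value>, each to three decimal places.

x=-30.994 y=37.108

eq1: (x + 27.015)² + (y + 40.242)² = 77.4522680216²
eq2: (x − 13.607)² + (y − 10.306)² = 52.0344699079²
eq3: (x + 34.712)² + (y + 45.667)² = 82.8584623856²
eq2−eq1, eq2−eq3 (x²,y² cancel):
  -81.244·x − 101.096·y = -1233.403059
  -96.638·x − 111.946·y = -1158.904982
det = -81.244·-111.946 − -101.096·-96.638 = -674.774424
x = (-1233.403059·-111.946 − -101.096·-1158.904982) / -674.774424 = -30.993885
y = (-81.244·-1158.904982 − -1233.403059·-96.638) / -674.774424 = 37.107999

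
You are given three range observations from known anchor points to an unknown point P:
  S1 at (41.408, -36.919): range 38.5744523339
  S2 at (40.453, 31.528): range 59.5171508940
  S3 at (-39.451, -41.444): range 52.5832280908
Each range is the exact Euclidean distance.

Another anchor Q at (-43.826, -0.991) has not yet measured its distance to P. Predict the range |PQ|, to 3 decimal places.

54.312

eq1: (x − 41.408)² + (y + 36.919)² = 38.5744523339²
eq2: (x − 40.453)² + (y − 31.528)² = 59.5171508940²
eq3: (x + 39.451)² + (y + 41.444)² = 52.5832280908²
eq2−eq1, eq2−eq3 (x²,y² cancel):
  1.910·x − 136.894·y = 2501.477910
  -159.808·x − 145.944·y = 1420.821918
det = 1.910·-145.944 − -136.894·-159.808 = -22155.509392
x = (2501.477910·-145.944 − -136.894·1420.821918) / -22155.509392 = 7.698929
y = (1.910·1420.821918 − 2501.477910·-159.808) / -22155.509392 = -18.165683
|P − Q| = √((7.698929 − -43.826)² + (-18.165683 − -0.991)²) = 54.311951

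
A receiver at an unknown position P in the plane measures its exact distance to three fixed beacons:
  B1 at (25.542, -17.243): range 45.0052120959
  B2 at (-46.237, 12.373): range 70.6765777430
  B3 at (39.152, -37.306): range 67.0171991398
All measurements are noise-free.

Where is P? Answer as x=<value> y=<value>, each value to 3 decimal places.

eq1: (x − 25.542)² + (y + 17.243)² = 45.0052120959²
eq2: (x + 46.237)² + (y − 12.373)² = 70.6765777430²
eq3: (x − 39.152)² + (y + 37.306)² = 67.0171991398²
eq3−eq2, eq3−eq1 (x²,y² cancel):
  -170.778·x + 99.358·y = -1137.539103
  -27.220·x + 40.126·y = 490.933938
det = -170.778·40.126 − 99.358·-27.220 = -4148.113268
x = (-1137.539103·40.126 − 99.358·490.933938) / -4148.113268 = 22.762905
y = (-170.778·490.933938 − -1137.539103·-27.220) / -4148.113268 = 27.676325

x=22.763 y=27.676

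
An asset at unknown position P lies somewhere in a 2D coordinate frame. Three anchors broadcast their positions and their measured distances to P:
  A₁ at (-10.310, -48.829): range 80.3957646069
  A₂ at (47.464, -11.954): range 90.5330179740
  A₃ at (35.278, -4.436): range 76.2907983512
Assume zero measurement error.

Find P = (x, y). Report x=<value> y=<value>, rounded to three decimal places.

eq1: (x + 10.310)² + (y + 48.829)² = 80.3957646069²
eq2: (x − 47.464)² + (y + 11.954)² = 90.5330179740²
eq3: (x − 35.278)² + (y + 4.436)² = 76.2907983512²
eq1−eq3, eq1−eq2 (x²,y² cancel):
  91.176·x + 88.786·y = -583.158907
  115.548·x + 73.750·y = -1827.586306
det = 91.176·73.750 − 88.786·115.548 = -3534.814728
x = (-583.158907·73.750 − 88.786·-1827.586306) / -3534.814728 = -33.737584
y = (91.176·-1827.586306 − -583.158907·115.548) / -3534.814728 = 28.077614

x=-33.738 y=28.078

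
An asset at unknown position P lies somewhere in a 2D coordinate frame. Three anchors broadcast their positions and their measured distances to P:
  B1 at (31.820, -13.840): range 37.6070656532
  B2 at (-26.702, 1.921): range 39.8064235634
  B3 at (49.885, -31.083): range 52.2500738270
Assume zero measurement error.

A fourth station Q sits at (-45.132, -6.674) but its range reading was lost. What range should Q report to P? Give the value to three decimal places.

48.526

eq1: (x − 31.820)² + (y + 13.840)² = 37.6070656532²
eq2: (x + 26.702)² + (y − 1.921)² = 39.8064235634²
eq3: (x − 49.885)² + (y + 31.083)² = 52.2500738270²
eq2−eq3, eq2−eq1 (x²,y² cancel):
  153.174·x − 66.008·y = 1592.460211
  117.044·x − 31.522·y = 657.630925
det = 153.174·-31.522 − -66.008·117.044 = 2897.489524
x = (1592.460211·-31.522 − -66.008·657.630925) / 2897.489524 = -2.342935
y = (153.174·657.630925 − 1592.460211·117.044) / 2897.489524 = -29.562127
|P − Q| = √((-2.342935 − -45.132)² + (-29.562127 − -6.674)²) = 48.525977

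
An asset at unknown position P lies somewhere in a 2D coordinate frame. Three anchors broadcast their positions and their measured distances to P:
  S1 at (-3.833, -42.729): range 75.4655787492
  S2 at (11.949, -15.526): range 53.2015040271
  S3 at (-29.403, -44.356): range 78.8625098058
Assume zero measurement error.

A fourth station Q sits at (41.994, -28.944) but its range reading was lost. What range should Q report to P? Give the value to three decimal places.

eq1: (x + 3.833)² + (y + 42.729)² = 75.4655787492²
eq2: (x − 11.949)² + (y + 15.526)² = 53.2015040271²
eq3: (x + 29.403)² + (y + 44.356)² = 78.8625098058²
eq3−eq2, eq3−eq1 (x²,y² cancel):
  82.704·x + 57.660·y = 940.739554
  51.140·x + 3.254·y = -467.289938
det = 82.704·3.254 − 57.660·51.140 = -2679.613584
x = (940.739554·3.254 − 57.660·-467.289938) / -2679.613584 = -11.197549
y = (82.704·-467.289938 − 940.739554·51.140) / -2679.613584 = 32.376373
|P − Q| = √((-11.197549 − 41.994)² + (32.376373 − -28.944)²) = 81.175914

81.176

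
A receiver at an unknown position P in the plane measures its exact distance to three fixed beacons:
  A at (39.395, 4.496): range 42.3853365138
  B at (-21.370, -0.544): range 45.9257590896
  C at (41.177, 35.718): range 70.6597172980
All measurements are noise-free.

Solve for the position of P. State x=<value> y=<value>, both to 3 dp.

eq1: (x − 39.395)² + (y − 4.496)² = 42.3853365138²
eq2: (x + 21.370)² + (y + 0.544)² = 45.9257590896²
eq3: (x − 41.177)² + (y − 35.718)² = 70.6597172980²
eq3−eq1, eq3−eq2 (x²,y² cancel):
  -3.564·x − 62.444·y = 1797.138085
  -125.094·x − 72.524·y = 369.272284
det = -3.564·-72.524 − -62.444·-125.094 = -7552.894200
x = (1797.138085·-72.524 − -62.444·369.272284) / -7552.894200 = 14.203404
y = (-3.564·369.272284 − 1797.138085·-125.094) / -7552.894200 = -29.590657

x=14.203 y=-29.591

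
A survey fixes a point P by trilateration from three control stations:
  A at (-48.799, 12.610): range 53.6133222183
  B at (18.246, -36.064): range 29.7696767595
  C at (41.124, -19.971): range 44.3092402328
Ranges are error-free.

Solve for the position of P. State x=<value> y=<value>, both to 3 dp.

eq1: (x + 48.799)² + (y − 12.610)² = 53.6133222183²
eq2: (x − 18.246)² + (y + 36.064)² = 29.7696767595²
eq3: (x − 41.124)² + (y + 19.971)² = 44.3092402328²
eq2−eq3, eq2−eq1 (x²,y² cancel):
  45.756·x + 32.186·y = -620.579511
  -134.090·x + 97.348·y = -1081.328776
det = 45.756·97.348 − 32.186·-134.090 = 8770.075828
x = (-620.579511·97.348 − 32.186·-1081.328776) / 8770.075828 = -2.919989
y = (45.756·-1081.328776 − -620.579511·-134.090) / 8770.075828 = -15.129947

x=-2.920 y=-15.130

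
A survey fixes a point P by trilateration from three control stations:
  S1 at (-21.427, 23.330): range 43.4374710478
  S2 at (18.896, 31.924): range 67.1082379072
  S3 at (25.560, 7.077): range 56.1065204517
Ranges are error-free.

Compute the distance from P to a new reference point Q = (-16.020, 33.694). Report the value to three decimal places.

54.274

eq1: (x + 21.427)² + (y − 23.330)² = 43.4374710478²
eq2: (x − 18.896)² + (y − 31.924)² = 67.1082379072²
eq3: (x − 25.560)² + (y − 7.077)² = 56.1065204517²
eq1−eq2, eq1−eq3 (x²,y² cancel):
  80.646·x + 17.188·y = -2243.906341
  93.974·x − 32.506·y = -1561.135446
det = 80.646·-32.506 − 17.188·93.974 = -4236.703988
x = (-2243.906341·-32.506 − 17.188·-1561.135446) / -4236.703988 = -23.549725
y = (80.646·-1561.135446 − -2243.906341·93.974) / -4236.703988 = -20.055573
|P − Q| = √((-23.549725 − -16.020)² + (-20.055573 − 33.694)²) = 54.274426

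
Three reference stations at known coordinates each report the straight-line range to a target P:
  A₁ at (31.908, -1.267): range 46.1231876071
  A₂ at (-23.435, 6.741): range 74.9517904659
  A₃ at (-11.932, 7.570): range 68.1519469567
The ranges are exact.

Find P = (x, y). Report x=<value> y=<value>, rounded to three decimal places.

eq1: (x − 31.908)² + (y + 1.267)² = 46.1231876071²
eq2: (x + 23.435)² + (y − 6.741)² = 74.9517904659²
eq3: (x + 11.932)² + (y − 7.570)² = 68.1519469567²
eq2−eq1, eq2−eq3 (x²,y² cancel):
  110.686·x − 16.016·y = 3915.507906
  23.006·x + 1.658·y = 578.120238
det = 110.686·1.658 − -16.016·23.006 = 551.981484
x = (3915.507906·1.658 − -16.016·578.120238) / 551.981484 = 28.535533
y = (110.686·578.120238 − 3915.507906·23.006) / 551.981484 = -47.266727

x=28.536 y=-47.267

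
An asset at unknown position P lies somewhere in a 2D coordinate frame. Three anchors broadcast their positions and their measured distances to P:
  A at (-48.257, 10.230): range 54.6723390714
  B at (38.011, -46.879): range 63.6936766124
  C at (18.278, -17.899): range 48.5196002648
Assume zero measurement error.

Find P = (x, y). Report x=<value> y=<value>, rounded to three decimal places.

eq1: (x + 48.257)² + (y − 10.230)² = 54.6723390714²
eq2: (x − 38.011)² + (y + 46.879)² = 63.6936766124²
eq3: (x − 18.278)² + (y + 17.899)² = 48.5196002648²
eq2−eq1, eq2−eq3 (x²,y² cancel):
  -172.536·x + 114.218·y = -141.266032
  -39.466·x + 57.960·y = -1285.284446
det = -172.536·57.960 − 114.218·-39.466 = -5492.458972
x = (-141.266032·57.960 − 114.218·-1285.284446) / -5492.458972 = -25.237301
y = (-172.536·-1285.284446 − -141.266032·-39.466) / -5492.458972 = -39.359899

x=-25.237 y=-39.360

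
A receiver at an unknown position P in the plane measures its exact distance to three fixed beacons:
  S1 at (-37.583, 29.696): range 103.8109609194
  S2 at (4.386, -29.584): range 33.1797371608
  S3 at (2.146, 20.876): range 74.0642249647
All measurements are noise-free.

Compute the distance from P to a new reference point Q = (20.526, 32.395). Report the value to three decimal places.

79.849

eq1: (x + 37.583)² + (y − 29.696)² = 103.8109609194²
eq2: (x − 4.386)² + (y + 29.584)² = 33.1797371608²
eq3: (x − 2.146)² + (y − 20.876)² = 74.0642249647²
eq3−eq1, eq3−eq2 (x²,y² cancel):
  -79.458·x + 17.640·y = -3437.284574
  4.480·x − 100.920·y = 4838.651822
det = -79.458·-100.920 − 17.640·4.480 = 7939.874160
x = (-3437.284574·-100.920 − 17.640·4838.651822) / 7939.874160 = 32.939683
y = (-79.458·4838.651822 − -3437.284574·4.480) / 7939.874160 = -46.483175
|P − Q| = √((32.939683 − 20.526)² + (-46.483175 − 32.395)²) = 79.849020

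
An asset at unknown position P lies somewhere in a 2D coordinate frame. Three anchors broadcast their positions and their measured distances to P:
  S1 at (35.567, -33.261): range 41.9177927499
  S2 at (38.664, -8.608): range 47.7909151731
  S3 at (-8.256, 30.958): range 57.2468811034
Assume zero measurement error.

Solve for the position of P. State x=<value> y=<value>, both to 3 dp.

x=-5.758 y=-26.234

eq1: (x − 35.567)² + (y + 33.261)² = 41.9177927499²
eq2: (x − 38.664)² + (y + 8.608)² = 47.7909151731²
eq3: (x + 8.256)² + (y − 30.958)² = 57.2468811034²
eq3−eq1, eq3−eq2 (x²,y² cancel):
  87.646·x − 128.438·y = 2864.850357
  93.840·x − 79.132·y = 1535.677083
det = 87.646·-79.132 − -128.438·93.840 = 5117.018648
x = (2864.850357·-79.132 − -128.438·1535.677083) / 5117.018648 = -5.757658
y = (87.646·1535.677083 − 2864.850357·93.840) / 5117.018648 = -26.234339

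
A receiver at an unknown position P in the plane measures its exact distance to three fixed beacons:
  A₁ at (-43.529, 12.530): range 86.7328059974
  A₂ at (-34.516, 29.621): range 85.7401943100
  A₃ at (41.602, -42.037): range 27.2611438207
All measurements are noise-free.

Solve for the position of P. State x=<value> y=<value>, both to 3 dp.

eq1: (x + 43.529)² + (y − 12.530)² = 86.7328059974²
eq2: (x + 34.516)² + (y − 29.621)² = 85.7401943100²
eq3: (x − 41.602)² + (y + 42.037)² = 27.2611438207²
eq1−eq3, eq1−eq2 (x²,y² cancel):
  170.262·x − 109.134·y = 8225.470706
  18.026·x + 34.182·y = 188.181872
det = 170.262·34.182 − -109.134·18.026 = 7787.145168
x = (8225.470706·34.182 − -109.134·188.181872) / 7787.145168 = 38.743349
y = (170.262·188.181872 − 8225.470706·18.026) / 7787.145168 = -14.926152

x=38.743 y=-14.926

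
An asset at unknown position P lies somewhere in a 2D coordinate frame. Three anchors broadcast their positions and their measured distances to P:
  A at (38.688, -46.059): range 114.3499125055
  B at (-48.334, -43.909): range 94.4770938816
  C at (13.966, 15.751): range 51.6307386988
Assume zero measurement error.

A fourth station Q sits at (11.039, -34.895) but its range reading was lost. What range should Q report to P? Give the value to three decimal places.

eq1: (x − 38.688)² + (y + 46.059)² = 114.3499125055²
eq2: (x + 48.334)² + (y + 43.909)² = 94.4770938816²
eq3: (x − 13.966)² + (y − 15.751)² = 51.6307386988²
eq2−eq3, eq2−eq1 (x²,y² cancel):
  124.600·x + 119.320·y = 2439.155410
  174.044·x − 4.300·y = -4795.964234
det = 124.600·-4.300 − 119.320·174.044 = -21302.710080
x = (2439.155410·-4.300 − 119.320·-4795.964234) / -21302.710080 = -26.370639
y = (124.600·-4795.964234 − 2439.155410·174.044) / -21302.710080 = 47.979694
|P − Q| = √((-26.370639 − 11.039)² + (47.979694 − -34.895)²) = 90.926872

90.927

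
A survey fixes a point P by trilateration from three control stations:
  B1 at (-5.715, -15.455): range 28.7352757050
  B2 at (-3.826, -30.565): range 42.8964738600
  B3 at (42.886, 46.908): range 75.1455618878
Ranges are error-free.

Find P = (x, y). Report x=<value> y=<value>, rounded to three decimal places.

eq1: (x + 5.715)² + (y + 15.455)² = 28.7352757050²
eq2: (x + 3.826)² + (y + 30.565)² = 42.8964738600²
eq3: (x − 42.886)² + (y − 46.908)² = 75.1455618878²
eq1−eq3, eq1−eq2 (x²,y² cancel):
  97.202·x + 124.726·y = -1053.088192
  3.778·x − 30.220·y = -337.052149
det = 97.202·-30.220 − 124.726·3.778 = -3408.659268
x = (-1053.088192·-30.220 − 124.726·-337.052149) / -3408.659268 = -21.669368
y = (97.202·-337.052149 − -1053.088192·3.778) / -3408.659268 = 8.444251

x=-21.669 y=8.444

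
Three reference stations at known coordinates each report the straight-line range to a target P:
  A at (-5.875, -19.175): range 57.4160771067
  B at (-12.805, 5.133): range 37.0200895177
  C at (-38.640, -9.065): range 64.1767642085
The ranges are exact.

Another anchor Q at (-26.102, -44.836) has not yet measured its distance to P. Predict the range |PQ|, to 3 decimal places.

eq1: (x + 5.875)² + (y + 19.175)² = 57.4160771067²
eq2: (x + 12.805)² + (y − 5.133)² = 37.0200895177²
eq3: (x + 38.640)² + (y + 9.065)² = 64.1767642085²
eq1−eq2, eq1−eq3 (x²,y² cancel):
  -13.860·x + 48.616·y = 1714.238346
  -65.530·x + 20.220·y = 350.976421
det = -13.860·20.220 − 48.616·-65.530 = 2905.557280
x = (1714.238346·20.220 − 48.616·350.976421) / 2905.557280 = 6.056955
y = (-13.860·350.976421 − 1714.238346·-65.530) / 2905.557280 = 36.987571
|P − Q| = √((6.056955 − -26.102)² + (36.987571 − -44.836)²) = 87.916410

87.916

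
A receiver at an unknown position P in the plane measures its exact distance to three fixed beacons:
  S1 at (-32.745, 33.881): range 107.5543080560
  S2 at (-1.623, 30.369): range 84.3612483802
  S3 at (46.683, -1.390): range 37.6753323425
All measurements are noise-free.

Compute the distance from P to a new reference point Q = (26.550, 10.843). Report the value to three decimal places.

eq1: (x + 32.745)² + (y − 33.881)² = 107.5543080560²
eq2: (x + 1.623)² + (y − 30.369)² = 84.3612483802²
eq3: (x − 46.683)² + (y + 1.390)² = 37.6753323425²
eq3−eq2, eq3−eq1 (x²,y² cancel):
  -96.612·x + 63.518·y = -6953.713860
  -158.856·x + 70.542·y = -10109.575917
det = -96.612·70.542 − 63.518·-158.856 = 3275.011704
x = (-6953.713860·70.542 − 63.518·-10109.575917) / 3275.011704 = 46.293319
y = (-96.612·-10109.575917 − -6953.713860·-158.856) / 3275.011704 = -39.063317
|P − Q| = √((46.293319 − 26.550)² + (-39.063317 − 10.843)²) = 53.669722

53.670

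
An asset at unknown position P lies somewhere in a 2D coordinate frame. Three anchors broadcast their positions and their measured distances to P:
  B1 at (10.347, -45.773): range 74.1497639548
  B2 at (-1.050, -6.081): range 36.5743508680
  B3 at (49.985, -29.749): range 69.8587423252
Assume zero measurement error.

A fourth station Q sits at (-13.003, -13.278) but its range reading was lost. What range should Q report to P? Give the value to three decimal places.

eq1: (x − 10.347)² + (y + 45.773)² = 74.1497639548²
eq2: (x + 1.050)² + (y + 6.081)² = 36.5743508680²
eq3: (x − 49.985)² + (y + 29.749)² = 69.8587423252²
eq1−eq2, eq1−eq3 (x²,y² cancel):
  -22.794·x + 79.384·y = 1996.357476
  79.276·x + 32.048·y = 1799.218903
det = -22.794·32.048 − 79.384·79.276 = -7023.748096
x = (1996.357476·32.048 − 79.384·1799.218903) / -7023.748096 = 11.226190
y = (-22.794·1799.218903 − 1996.357476·79.276) / -7023.748096 = 28.371552
|P − Q| = √((11.226190 − -13.003)² + (28.371552 − -13.278)²) = 48.184425

48.184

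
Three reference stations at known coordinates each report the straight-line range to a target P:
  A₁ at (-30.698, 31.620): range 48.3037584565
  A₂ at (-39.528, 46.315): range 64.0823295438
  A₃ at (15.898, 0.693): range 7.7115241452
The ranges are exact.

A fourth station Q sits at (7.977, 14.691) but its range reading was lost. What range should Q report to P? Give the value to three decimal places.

eq1: (x + 30.698)² + (y − 31.620)² = 48.3037584565²
eq2: (x + 39.528)² + (y − 46.315)² = 64.0823295438²
eq3: (x − 15.898)² + (y − 0.693)² = 7.7115241452²
eq2−eq3, eq2−eq1 (x²,y² cancel):
  110.852·x − 91.244·y = 592.761999
  17.660·x − 29.390·y = 7.941474
det = 110.852·-29.390 − -91.244·17.660 = -1646.571240
x = (592.761999·-29.390 − -91.244·7.941474) / -1646.571240 = 10.140262
y = (110.852·7.941474 − 592.761999·17.660) / -1646.571240 = 5.822918
|P − Q| = √((10.140262 − 7.977)² + (5.822918 − 14.691)²) = 9.128121

9.128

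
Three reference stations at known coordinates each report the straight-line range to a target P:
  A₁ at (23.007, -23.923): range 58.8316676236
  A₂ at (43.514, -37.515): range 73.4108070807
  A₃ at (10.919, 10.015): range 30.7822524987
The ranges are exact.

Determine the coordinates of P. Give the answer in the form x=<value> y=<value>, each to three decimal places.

eq1: (x − 23.007)² + (y + 23.923)² = 58.8316676236²
eq2: (x − 43.514)² + (y + 37.515)² = 73.4108070807²
eq3: (x − 10.919)² + (y − 10.015)² = 30.7822524987²
eq3−eq2, eq3−eq1 (x²,y² cancel):
  65.190·x − 95.060·y = -1360.280892
  24.176·x − 67.876·y = -1631.510854
det = 65.190·-67.876 − -95.060·24.176 = -2126.665880
x = (-1360.280892·-67.876 − -95.060·-1631.510854) / -2126.665880 = 29.511451
y = (65.190·-1631.510854 − -1360.280892·24.176) / -2126.665880 = 34.547995

x=29.511 y=34.548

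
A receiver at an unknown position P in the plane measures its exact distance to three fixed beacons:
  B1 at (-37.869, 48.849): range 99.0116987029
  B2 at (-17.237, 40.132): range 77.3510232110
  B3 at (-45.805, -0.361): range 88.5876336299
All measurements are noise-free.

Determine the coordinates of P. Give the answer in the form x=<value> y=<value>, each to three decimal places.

x=42.341 y=-9.201

eq1: (x + 37.869)² + (y − 48.849)² = 99.0116987029²
eq2: (x + 17.237)² + (y − 40.132)² = 77.3510232110²
eq3: (x + 45.805)² + (y + 0.361)² = 88.5876336299²
eq1−eq2, eq1−eq3 (x²,y² cancel):
  41.264·x − 17.434·y = 1907.541319
  -15.872·x − 98.420·y = 233.490032
det = 41.264·-98.420 − -17.434·-15.872 = -4337.915328
x = (1907.541319·-98.420 − -17.434·233.490032) / -4337.915328 = 42.340511
y = (41.264·233.490032 − 1907.541319·-15.872) / -4337.915328 = -9.200555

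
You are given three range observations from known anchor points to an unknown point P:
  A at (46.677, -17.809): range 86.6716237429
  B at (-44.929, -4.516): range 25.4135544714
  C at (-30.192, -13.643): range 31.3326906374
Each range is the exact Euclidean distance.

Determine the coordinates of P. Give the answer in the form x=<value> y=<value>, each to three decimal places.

eq1: (x − 46.677)² + (y + 17.809)² = 86.6716237429²
eq2: (x + 44.929)² + (y + 4.516)² = 25.4135544714²
eq3: (x + 30.192)² + (y + 13.643)² = 31.3326906374²
eq1−eq3, eq1−eq2 (x²,y² cancel):
  -153.738·x + 8.332·y = 5132.018363
  -183.212·x + 26.586·y = 6409.228098
det = -153.738·26.586 − 8.332·-183.212 = -2560.756084
x = (5132.018363·26.586 − 8.332·6409.228098) / -2560.756084 = -32.427201
y = (-153.738·6409.228098 − 5132.018363·-183.212) / -2560.756084 = 17.609862

x=-32.427 y=17.610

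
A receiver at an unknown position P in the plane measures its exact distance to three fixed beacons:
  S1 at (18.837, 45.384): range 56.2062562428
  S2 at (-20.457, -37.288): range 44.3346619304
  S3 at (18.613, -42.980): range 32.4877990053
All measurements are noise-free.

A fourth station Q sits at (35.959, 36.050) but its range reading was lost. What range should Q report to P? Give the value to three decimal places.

51.220

eq1: (x − 18.837)² + (y − 45.384)² = 56.2062562428²
eq2: (x + 20.457)² + (y + 37.288)² = 44.3346619304²
eq3: (x − 18.613)² + (y + 42.980)² = 32.4877990053²
eq1−eq3, eq1−eq2 (x²,y² cancel):
  -0.448·x − 176.728·y = 1882.870301
  -78.588·x − 165.344·y = 587.924760
det = -0.448·-165.344 − -176.728·-78.588 = -13814.625952
x = (1882.870301·-165.344 − -176.728·587.924760) / -13814.625952 = 15.014416
y = (-0.448·587.924760 − 1882.870301·-78.588) / -13814.625952 = -10.692119
|P − Q| = √((15.014416 − 35.959)² + (-10.692119 − 36.050)²) = 51.220126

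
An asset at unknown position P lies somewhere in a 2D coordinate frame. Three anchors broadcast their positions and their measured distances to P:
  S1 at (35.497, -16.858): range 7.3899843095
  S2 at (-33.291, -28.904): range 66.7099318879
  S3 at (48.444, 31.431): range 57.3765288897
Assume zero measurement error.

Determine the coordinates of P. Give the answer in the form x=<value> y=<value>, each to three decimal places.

x=33.230 y=-23.892

eq1: (x − 35.497)² + (y + 16.858)² = 7.3899843095²
eq2: (x + 33.291)² + (y + 28.904)² = 66.7099318879²
eq3: (x − 48.444)² + (y − 31.431)² = 57.3765288897²
eq2−eq1, eq2−eq3 (x²,y² cancel):
  137.576·x + 24.092·y = 3996.100420
  163.470·x + 120.670·y = 2549.145945
det = 137.576·120.670 − 24.092·163.470 = 12662.976680
x = (3996.100420·120.670 − 24.092·2549.145945) / 12662.976680 = 33.230371
y = (137.576·2549.145945 − 3996.100420·163.470) / 12662.976680 = -23.891794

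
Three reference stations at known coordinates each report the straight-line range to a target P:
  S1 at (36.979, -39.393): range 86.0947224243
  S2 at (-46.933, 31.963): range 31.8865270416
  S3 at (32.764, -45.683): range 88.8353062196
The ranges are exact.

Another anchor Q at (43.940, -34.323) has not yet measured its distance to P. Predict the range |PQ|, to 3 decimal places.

86.706

eq1: (x − 36.979)² + (y + 39.393)² = 86.0947224243²
eq2: (x + 46.933)² + (y − 31.963)² = 31.8865270416²
eq3: (x − 32.764)² + (y + 45.683)² = 88.8353062196²
eq2−eq1, eq2−eq3 (x²,y² cancel):
  167.824·x − 142.712·y = -6700.635591
  159.394·x − 155.292·y = -6938.884697
det = 167.824·-155.292 − -142.712·159.394 = -3314.288080
x = (-6700.635591·-155.292 − -142.712·-6938.884697) / -3314.288080 = -15.174598
y = (167.824·-6938.884697 − -6700.635591·159.394) / -3314.288080 = 29.107390
|P − Q| = √((-15.174598 − 43.940)² + (29.107390 − -34.323)²) = 86.706113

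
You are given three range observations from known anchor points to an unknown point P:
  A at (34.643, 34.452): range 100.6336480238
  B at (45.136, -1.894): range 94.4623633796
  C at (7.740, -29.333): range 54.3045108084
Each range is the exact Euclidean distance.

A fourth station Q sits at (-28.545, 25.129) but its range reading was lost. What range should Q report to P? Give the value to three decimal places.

53.402

eq1: (x − 34.643)² + (y − 34.452)² = 100.6336480238²
eq2: (x − 45.136)² + (y + 1.894)² = 94.4623633796²
eq3: (x − 7.740)² + (y + 29.333)² = 54.3045108084²
eq3−eq2, eq3−eq1 (x²,y² cancel):
  74.792·x + 54.878·y = -4853.644958
  53.806·x + 127.570·y = -5711.405956
det = 74.792·127.570 − 54.878·53.806 = 6588.449772
x = (-4853.644958·127.570 − 54.878·-5711.405956) / 6588.449772 = -46.406812
y = (74.792·-5711.405956 − -4853.644958·53.806) / 6588.449772 = -25.197468
|P − Q| = √((-46.406812 − -28.545)² + (-25.197468 − 25.129)²) = 53.402226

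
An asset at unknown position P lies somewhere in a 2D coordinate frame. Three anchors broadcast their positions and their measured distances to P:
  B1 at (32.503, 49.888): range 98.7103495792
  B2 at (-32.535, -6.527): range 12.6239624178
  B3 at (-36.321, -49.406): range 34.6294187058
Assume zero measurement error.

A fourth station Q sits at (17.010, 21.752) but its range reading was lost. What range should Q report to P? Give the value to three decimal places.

eq1: (x − 32.503)² + (y − 49.888)² = 98.7103495792²
eq2: (x + 32.535)² + (y + 6.527)² = 12.6239624178²
eq3: (x + 36.321)² + (y + 49.406)² = 34.6294187058²
eq1−eq2, eq1−eq3 (x²,y² cancel):
  -130.076·x − 112.830·y = 7140.239088
  -137.648·x − 198.588·y = 8759.446798
det = -130.076·-198.588 − -112.830·-137.648 = 10300.708848
x = (7140.239088·-198.588 − -112.830·8759.446798) / 10300.708848 = -41.709500
y = (-130.076·8759.446798 − 7140.239088·-137.648) / 10300.708848 = -15.198388
|P − Q| = √((-41.709500 − 17.010)² + (-15.198388 − 21.752)²) = 69.378029

69.378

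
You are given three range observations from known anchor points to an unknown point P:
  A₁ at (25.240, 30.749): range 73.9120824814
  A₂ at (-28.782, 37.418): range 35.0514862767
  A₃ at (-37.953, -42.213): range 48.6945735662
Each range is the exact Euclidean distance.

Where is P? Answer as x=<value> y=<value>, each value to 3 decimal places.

x=-44.423 y=6.050

eq1: (x − 25.240)² + (y − 30.749)² = 73.9120824814²
eq2: (x + 28.782)² + (y − 37.418)² = 35.0514862767²
eq3: (x + 37.953)² + (y + 42.213)² = 48.6945735662²
eq3−eq2, eq3−eq1 (x²,y² cancel):
  18.342·x + 159.262·y = 148.697475
  126.386·x + 145.924·y = -4731.643419
det = 18.342·145.924 − 159.262·126.386 = -17451.949124
x = (148.697475·145.924 − 159.262·-4731.643419) / -17451.949124 = -44.423091
y = (18.342·-4731.643419 − 148.697475·126.386) / -17451.949124 = 6.049816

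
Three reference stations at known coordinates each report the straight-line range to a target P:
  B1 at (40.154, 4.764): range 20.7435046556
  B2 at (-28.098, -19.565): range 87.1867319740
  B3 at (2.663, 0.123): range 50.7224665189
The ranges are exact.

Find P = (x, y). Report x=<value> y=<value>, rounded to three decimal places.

x=47.283 y=24.244

eq1: (x − 40.154)² + (y − 4.764)² = 20.7435046556²
eq2: (x + 28.098)² + (y + 19.565)² = 87.1867319740²
eq3: (x − 2.663)² + (y − 0.123)² = 50.7224665189²
eq1−eq2, eq1−eq3 (x²,y² cancel):
  -136.504·x − 48.658·y = -7633.985830
  -74.982·x − 9.282·y = -3770.408338
det = -136.504·-9.282 − -48.658·-74.982 = -2381.444028
x = (-7633.985830·-9.282 − -48.658·-3770.408338) / -2381.444028 = 47.283023
y = (-136.504·-3770.408338 − -7633.985830·-74.982) / -2381.444028 = 24.243990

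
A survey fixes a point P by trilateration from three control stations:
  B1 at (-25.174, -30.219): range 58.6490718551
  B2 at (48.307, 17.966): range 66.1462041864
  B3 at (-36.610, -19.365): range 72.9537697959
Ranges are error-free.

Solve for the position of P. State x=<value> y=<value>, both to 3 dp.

x=31.323 y=-45.962

eq1: (x + 25.174)² + (y + 30.219)² = 58.6490718551²
eq2: (x − 48.307)² + (y − 17.966)² = 66.1462041864²
eq3: (x + 36.610)² + (y + 19.365)² = 72.9537697959²
eq2−eq3, eq2−eq1 (x²,y² cancel):
  -169.834·x − 74.662·y = -1887.980279
  -146.962·x − 96.370·y = -173.818469
det = -169.834·-96.370 − -74.662·-146.962 = 5394.425736
x = (-1887.980279·-96.370 − -74.662·-173.818469) / 5394.425736 = 31.322523
y = (-169.834·-173.818469 − -1887.980279·-146.962) / 5394.425736 = -45.962459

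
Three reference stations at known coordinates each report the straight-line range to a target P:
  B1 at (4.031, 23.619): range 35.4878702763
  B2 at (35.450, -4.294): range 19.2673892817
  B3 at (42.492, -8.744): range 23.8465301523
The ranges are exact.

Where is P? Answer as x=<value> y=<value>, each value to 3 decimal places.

eq1: (x − 4.031)² + (y − 23.619)² = 35.4878702763²
eq2: (x − 35.450)² + (y + 4.294)² = 19.2673892817²
eq3: (x − 42.492)² + (y + 8.744)² = 23.8465301523²
eq3−eq1, eq3−eq2 (x²,y² cancel):
  -76.922·x + 64.726·y = -1998.653414
  -14.084·x + 8.900·y = -409.461953
det = -76.922·8.900 − 64.726·-14.084 = 226.995184
x = (-1998.653414·8.900 − 64.726·-409.461953) / 226.995184 = 38.392088
y = (-76.922·-409.461953 − -1998.653414·-14.084) / 226.995184 = 14.747439

x=38.392 y=14.747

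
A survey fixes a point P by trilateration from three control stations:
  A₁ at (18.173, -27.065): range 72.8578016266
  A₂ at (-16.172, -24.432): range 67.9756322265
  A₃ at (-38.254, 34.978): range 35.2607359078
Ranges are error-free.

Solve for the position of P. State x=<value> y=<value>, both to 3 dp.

eq1: (x − 18.173)² + (y + 27.065)² = 72.8578016266²
eq2: (x + 16.172)² + (y + 24.432)² = 67.9756322265²
eq3: (x + 38.254)² + (y − 34.978)² = 35.2607359078²
eq2−eq1, eq2−eq3 (x²,y² cancel):
  68.690·x − 5.266·y = -483.256735
  -44.164·x + 118.820·y = 5205.739872
det = 68.690·118.820 − -5.266·-44.164 = 7929.178176
x = (-483.256735·118.820 − -5.266·5205.739872) / 7929.178176 = -3.784395
y = (68.690·5205.739872 − -483.256735·-44.164) / 7929.178176 = 42.405368

x=-3.784 y=42.405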